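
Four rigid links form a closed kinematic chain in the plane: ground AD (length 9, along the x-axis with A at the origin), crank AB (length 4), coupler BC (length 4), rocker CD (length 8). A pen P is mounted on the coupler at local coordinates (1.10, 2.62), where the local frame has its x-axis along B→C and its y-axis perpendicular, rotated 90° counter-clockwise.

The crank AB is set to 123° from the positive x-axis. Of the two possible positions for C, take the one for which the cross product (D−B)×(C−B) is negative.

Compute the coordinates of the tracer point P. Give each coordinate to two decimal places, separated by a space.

A=(0,0), D=(9.00,0)
B = A + 4.00·(cos123°, sin123°) = (-2.1786, 3.3547)
|BD| = 11.6711
circle(B,4.00) ∩ circle(D,8.00): a=3.7792, h=1.3107
  candidates: C₊=(1.8179,3.5238) cross=15.297; C₋=(1.0644,1.0131) cross=-15.297
  mode - wants cross < 0 → take C=(1.0644,1.0131) (cross=-15.297)
ex = (C−B)/|BC| = (0.8107,-0.5854); ey = (0.5854,0.8107)
P = B + 1.10·ex + 2.62·ey = (0.2470,4.8349)

0.25 4.83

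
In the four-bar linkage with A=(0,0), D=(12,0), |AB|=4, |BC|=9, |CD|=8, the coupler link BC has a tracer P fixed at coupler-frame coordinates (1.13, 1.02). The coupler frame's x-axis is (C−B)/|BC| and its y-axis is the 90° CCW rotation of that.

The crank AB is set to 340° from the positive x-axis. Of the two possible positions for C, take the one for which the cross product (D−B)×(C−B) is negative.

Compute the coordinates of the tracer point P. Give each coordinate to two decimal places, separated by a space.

5.28 -1.45

A=(0,0), D=(12.00,0)
B = A + 4.00·(cos340°, sin340°) = (3.7588, -1.3681)
|BD| = 8.3540
circle(B,9.00) ∩ circle(D,8.00): a=5.1945, h=7.3497
  candidates: C₊=(7.6795,6.7330) cross=61.399; C₋=(10.0867,-7.7678) cross=-61.399
  mode - wants cross < 0 → take C=(10.0867,-7.7678) (cross=-61.399)
ex = (C−B)/|BC| = (0.7031,-0.7111); ey = (0.7111,0.7031)
P = B + 1.13·ex + 1.02·ey = (5.2786,-1.4544)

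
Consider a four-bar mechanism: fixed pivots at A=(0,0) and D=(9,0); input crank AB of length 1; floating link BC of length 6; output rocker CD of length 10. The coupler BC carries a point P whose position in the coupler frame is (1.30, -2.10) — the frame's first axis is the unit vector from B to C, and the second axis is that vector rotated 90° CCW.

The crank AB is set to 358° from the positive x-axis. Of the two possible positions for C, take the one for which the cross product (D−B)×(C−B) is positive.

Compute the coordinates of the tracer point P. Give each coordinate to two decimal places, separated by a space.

3.09 1.27

A=(0,0), D=(9.00,0)
B = A + 1.00·(cos358°, sin358°) = (0.9994, -0.0349)
|BD| = 8.0007
circle(B,6.00) ∩ circle(D,10.00): a=0.0007, h=6.0000
  candidates: C₊=(0.9739,5.9650) cross=48.004; C₋=(1.0262,-6.0348) cross=-48.004
  mode + wants cross > 0 → take C=(0.9739,5.9650) (cross=48.004)
ex = (C−B)/|BC| = (-0.0042,1.0000); ey = (-1.0000,-0.0042)
P = B + 1.30·ex + -2.10·ey = (3.0938,1.2740)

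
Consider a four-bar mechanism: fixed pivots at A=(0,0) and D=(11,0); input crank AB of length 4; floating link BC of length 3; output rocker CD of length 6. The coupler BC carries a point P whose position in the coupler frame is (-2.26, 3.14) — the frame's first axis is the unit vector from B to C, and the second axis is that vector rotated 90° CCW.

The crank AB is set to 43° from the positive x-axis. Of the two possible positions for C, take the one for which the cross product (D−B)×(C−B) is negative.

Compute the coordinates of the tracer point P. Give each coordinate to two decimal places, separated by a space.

3.58 6.54

A=(0,0), D=(11.00,0)
B = A + 4.00·(cos43°, sin43°) = (2.9254, 2.7280)
|BD| = 8.5230
circle(B,3.00) ∩ circle(D,6.00): a=2.6775, h=1.3531
  candidates: C₊=(5.8952,3.1529) cross=11.532; C₋=(5.0290,0.5891) cross=-11.532
  mode - wants cross < 0 → take C=(5.0290,0.5891) (cross=-11.532)
ex = (C−B)/|BC| = (0.7012,-0.7130); ey = (0.7130,0.7012)
P = B + -2.26·ex + 3.14·ey = (3.5795,6.5411)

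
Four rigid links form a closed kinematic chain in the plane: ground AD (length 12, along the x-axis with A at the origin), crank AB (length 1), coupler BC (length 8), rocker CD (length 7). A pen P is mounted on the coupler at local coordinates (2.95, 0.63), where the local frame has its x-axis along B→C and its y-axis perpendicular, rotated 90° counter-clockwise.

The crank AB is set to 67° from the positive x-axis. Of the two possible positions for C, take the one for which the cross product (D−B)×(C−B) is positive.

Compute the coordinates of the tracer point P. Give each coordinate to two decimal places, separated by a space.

A=(0,0), D=(12.00,0)
B = A + 1.00·(cos67°, sin67°) = (0.3907, 0.9205)
|BD| = 11.6457
circle(B,8.00) ∩ circle(D,7.00): a=6.4669, h=4.7095
  candidates: C₊=(7.2096,5.1041) cross=54.846; C₋=(6.4651,-4.2854) cross=-54.846
  mode + wants cross > 0 → take C=(7.2096,5.1041) (cross=54.846)
ex = (C−B)/|BC| = (0.8524,0.5230); ey = (-0.5230,0.8524)
P = B + 2.95·ex + 0.63·ey = (2.5757,3.0002)

2.58 3.00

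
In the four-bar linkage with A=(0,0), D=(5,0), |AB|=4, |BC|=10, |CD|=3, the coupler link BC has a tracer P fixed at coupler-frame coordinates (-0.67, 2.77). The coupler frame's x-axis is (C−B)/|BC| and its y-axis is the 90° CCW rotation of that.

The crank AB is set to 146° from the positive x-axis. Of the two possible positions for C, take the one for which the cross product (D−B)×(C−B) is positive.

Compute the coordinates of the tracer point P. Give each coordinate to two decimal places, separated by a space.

A=(0,0), D=(5.00,0)
B = A + 4.00·(cos146°, sin146°) = (-3.3162, 2.2368)
|BD| = 8.6117
circle(B,10.00) ∩ circle(D,3.00): a=9.5894, h=2.8362
  candidates: C₊=(6.6808,2.4850) cross=24.425; C₋=(5.2074,-2.9928) cross=-24.425
  mode + wants cross > 0 → take C=(6.6808,2.4850) (cross=24.425)
ex = (C−B)/|BC| = (0.9997,0.0248); ey = (-0.0248,0.9997)
P = B + -0.67·ex + 2.77·ey = (-4.0547,4.9893)

-4.05 4.99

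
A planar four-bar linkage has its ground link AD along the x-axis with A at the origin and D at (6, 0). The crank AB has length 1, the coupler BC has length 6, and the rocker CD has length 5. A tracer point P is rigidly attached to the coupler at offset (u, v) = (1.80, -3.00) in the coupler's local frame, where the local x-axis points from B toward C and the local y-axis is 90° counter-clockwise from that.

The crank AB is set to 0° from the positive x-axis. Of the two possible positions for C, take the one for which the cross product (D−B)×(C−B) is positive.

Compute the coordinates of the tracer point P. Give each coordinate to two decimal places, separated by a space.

A=(0,0), D=(6.00,0)
B = A + 1.00·(cos0°, sin0°) = (1.0000, 0.0000)
|BD| = 5.0000
circle(B,6.00) ∩ circle(D,5.00): a=3.6000, h=4.8000
  candidates: C₊=(4.6000,4.8000) cross=24.000; C₋=(4.6000,-4.8000) cross=-24.000
  mode + wants cross > 0 → take C=(4.6000,4.8000) (cross=24.000)
ex = (C−B)/|BC| = (0.6000,0.8000); ey = (-0.8000,0.6000)
P = B + 1.80·ex + -3.00·ey = (4.4800,-0.3600)

4.48 -0.36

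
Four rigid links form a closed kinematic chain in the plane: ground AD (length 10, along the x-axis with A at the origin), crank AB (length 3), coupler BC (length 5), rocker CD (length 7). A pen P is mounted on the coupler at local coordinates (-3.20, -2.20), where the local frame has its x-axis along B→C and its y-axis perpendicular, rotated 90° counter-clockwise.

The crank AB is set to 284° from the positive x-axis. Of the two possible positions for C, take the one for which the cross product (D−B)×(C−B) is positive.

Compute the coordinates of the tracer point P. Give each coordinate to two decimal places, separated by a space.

A=(0,0), D=(10.00,0)
B = A + 3.00·(cos284°, sin284°) = (0.7258, -2.9109)
|BD| = 9.7203
circle(B,5.00) ∩ circle(D,7.00): a=3.6256, h=3.4431
  candidates: C₊=(3.1539,1.4599) cross=33.468; C₋=(5.2161,-5.1102) cross=-33.468
  mode + wants cross > 0 → take C=(3.1539,1.4599) (cross=33.468)
ex = (C−B)/|BC| = (0.4856,0.8742); ey = (-0.8742,0.4856)
P = B + -3.20·ex + -2.20·ey = (1.0949,-6.7766)

1.09 -6.78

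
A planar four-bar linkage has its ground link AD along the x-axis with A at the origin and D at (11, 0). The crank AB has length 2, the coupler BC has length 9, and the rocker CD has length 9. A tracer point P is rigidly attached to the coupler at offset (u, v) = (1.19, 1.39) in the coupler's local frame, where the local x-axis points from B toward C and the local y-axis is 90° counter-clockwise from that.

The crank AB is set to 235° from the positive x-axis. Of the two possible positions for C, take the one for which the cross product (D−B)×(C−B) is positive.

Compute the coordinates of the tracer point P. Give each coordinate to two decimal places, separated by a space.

-1.60 0.14

A=(0,0), D=(11.00,0)
B = A + 2.00·(cos235°, sin235°) = (-1.1472, -1.6383)
|BD| = 12.2571
circle(B,9.00) ∩ circle(D,9.00): a=6.1286, h=6.5910
  candidates: C₊=(4.0455,5.7127) cross=80.786; C₋=(5.8074,-7.3510) cross=-80.786
  mode + wants cross > 0 → take C=(4.0455,5.7127) (cross=80.786)
ex = (C−B)/|BC| = (0.5770,0.8168); ey = (-0.8168,0.5770)
P = B + 1.19·ex + 1.39·ey = (-1.5959,0.1356)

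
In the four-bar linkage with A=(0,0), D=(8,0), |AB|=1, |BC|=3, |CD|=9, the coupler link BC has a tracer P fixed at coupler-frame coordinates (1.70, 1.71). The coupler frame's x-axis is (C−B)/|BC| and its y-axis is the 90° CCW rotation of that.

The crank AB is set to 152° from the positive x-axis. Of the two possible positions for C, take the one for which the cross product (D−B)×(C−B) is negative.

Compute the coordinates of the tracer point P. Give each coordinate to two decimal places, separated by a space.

0.96 -1.09

A=(0,0), D=(8.00,0)
B = A + 1.00·(cos152°, sin152°) = (-0.8829, 0.4695)
|BD| = 8.8953
circle(B,3.00) ∩ circle(D,9.00): a=0.4006, h=2.9731
  candidates: C₊=(-0.3260,3.4173) cross=26.447; C₋=(-0.6398,-2.5207) cross=-26.447
  mode - wants cross < 0 → take C=(-0.6398,-2.5207) (cross=-26.447)
ex = (C−B)/|BC| = (0.0810,-0.9967); ey = (0.9967,0.0810)
P = B + 1.70·ex + 1.71·ey = (0.9592,-1.0863)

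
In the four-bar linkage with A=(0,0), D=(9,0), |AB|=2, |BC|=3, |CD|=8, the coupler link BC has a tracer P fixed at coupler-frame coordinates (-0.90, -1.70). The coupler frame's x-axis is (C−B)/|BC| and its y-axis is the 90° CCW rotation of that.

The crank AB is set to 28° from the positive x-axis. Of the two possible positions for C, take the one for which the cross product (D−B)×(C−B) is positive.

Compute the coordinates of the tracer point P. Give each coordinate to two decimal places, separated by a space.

3.38 -0.11

A=(0,0), D=(9.00,0)
B = A + 2.00·(cos28°, sin28°) = (1.7659, 0.9389)
|BD| = 7.2948
circle(B,3.00) ∩ circle(D,8.00): a=-0.1224, h=2.9975
  candidates: C₊=(2.0303,3.9273) cross=21.866; C₋=(1.2587,-2.0179) cross=-21.866
  mode + wants cross > 0 → take C=(2.0303,3.9273) (cross=21.866)
ex = (C−B)/|BC| = (0.0881,0.9961); ey = (-0.9961,0.0881)
P = B + -0.90·ex + -1.70·ey = (3.3800,-0.1074)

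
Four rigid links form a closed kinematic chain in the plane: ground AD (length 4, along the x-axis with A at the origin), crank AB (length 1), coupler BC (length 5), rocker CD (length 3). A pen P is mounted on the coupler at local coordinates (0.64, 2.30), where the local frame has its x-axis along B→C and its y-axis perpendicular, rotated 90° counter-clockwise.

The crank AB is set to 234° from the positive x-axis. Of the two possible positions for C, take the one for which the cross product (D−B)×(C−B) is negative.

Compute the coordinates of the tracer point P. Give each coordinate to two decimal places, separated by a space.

0.99 0.98

A=(0,0), D=(4.00,0)
B = A + 1.00·(cos234°, sin234°) = (-0.5878, -0.8090)
|BD| = 4.6586
circle(B,5.00) ∩ circle(D,3.00): a=4.0466, h=2.9369
  candidates: C₊=(2.8872,2.7860) cross=13.682; C₋=(3.9073,-2.9986) cross=-13.682
  mode - wants cross < 0 → take C=(3.9073,-2.9986) (cross=-13.682)
ex = (C−B)/|BC| = (0.8990,-0.4379); ey = (0.4379,0.8990)
P = B + 0.64·ex + 2.30·ey = (0.9948,0.9785)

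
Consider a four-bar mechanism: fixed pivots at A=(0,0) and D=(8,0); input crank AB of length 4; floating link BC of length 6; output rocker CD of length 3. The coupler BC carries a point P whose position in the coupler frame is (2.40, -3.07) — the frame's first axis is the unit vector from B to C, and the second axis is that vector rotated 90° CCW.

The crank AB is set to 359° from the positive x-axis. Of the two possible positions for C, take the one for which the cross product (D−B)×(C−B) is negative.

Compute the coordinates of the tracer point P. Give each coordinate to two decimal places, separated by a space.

A=(0,0), D=(8.00,0)
B = A + 4.00·(cos359°, sin359°) = (3.9994, -0.0698)
|BD| = 4.0012
circle(B,6.00) ∩ circle(D,3.00): a=5.3746, h=2.6672
  candidates: C₊=(9.3266,2.6907) cross=10.672; C₋=(9.4197,-2.6428) cross=-10.672
  mode - wants cross < 0 → take C=(9.4197,-2.6428) (cross=-10.672)
ex = (C−B)/|BC| = (0.9034,-0.4288); ey = (0.4288,0.9034)
P = B + 2.40·ex + -3.07·ey = (4.8510,-3.8724)

4.85 -3.87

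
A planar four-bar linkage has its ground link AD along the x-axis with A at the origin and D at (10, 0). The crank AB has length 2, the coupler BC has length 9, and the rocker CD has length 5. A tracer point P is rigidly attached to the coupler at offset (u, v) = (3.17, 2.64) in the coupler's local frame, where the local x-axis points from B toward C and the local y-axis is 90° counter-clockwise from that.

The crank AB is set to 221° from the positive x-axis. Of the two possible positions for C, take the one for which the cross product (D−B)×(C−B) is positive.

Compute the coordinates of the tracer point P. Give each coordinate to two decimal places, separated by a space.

A=(0,0), D=(10.00,0)
B = A + 2.00·(cos221°, sin221°) = (-1.5094, -1.3121)
|BD| = 11.5840
circle(B,9.00) ∩ circle(D,5.00): a=8.2091, h=3.6892
  candidates: C₊=(6.2290,3.2832) cross=42.736; C₋=(7.0647,-4.0478) cross=-42.736
  mode + wants cross > 0 → take C=(6.2290,3.2832) (cross=42.736)
ex = (C−B)/|BC| = (0.8598,0.5106); ey = (-0.5106,0.8598)
P = B + 3.17·ex + 2.64·ey = (-0.1317,2.5764)

-0.13 2.58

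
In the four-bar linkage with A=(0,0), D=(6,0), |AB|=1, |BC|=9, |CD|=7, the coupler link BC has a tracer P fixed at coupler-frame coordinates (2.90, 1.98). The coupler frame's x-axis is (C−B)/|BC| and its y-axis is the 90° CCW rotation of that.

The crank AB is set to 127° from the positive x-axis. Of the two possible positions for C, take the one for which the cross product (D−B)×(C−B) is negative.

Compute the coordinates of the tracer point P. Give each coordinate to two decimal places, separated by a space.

2.63 -0.57

A=(0,0), D=(6.00,0)
B = A + 1.00·(cos127°, sin127°) = (-0.6018, 0.7986)
|BD| = 6.6499
circle(B,9.00) ∩ circle(D,7.00): a=5.7310, h=6.9394
  candidates: C₊=(5.9211,6.9996) cross=46.147; C₋=(4.2543,-6.7788) cross=-46.147
  mode - wants cross < 0 → take C=(4.2543,-6.7788) (cross=-46.147)
ex = (C−B)/|BC| = (0.5396,-0.8419); ey = (0.8419,0.5396)
P = B + 2.90·ex + 1.98·ey = (2.6300,-0.5746)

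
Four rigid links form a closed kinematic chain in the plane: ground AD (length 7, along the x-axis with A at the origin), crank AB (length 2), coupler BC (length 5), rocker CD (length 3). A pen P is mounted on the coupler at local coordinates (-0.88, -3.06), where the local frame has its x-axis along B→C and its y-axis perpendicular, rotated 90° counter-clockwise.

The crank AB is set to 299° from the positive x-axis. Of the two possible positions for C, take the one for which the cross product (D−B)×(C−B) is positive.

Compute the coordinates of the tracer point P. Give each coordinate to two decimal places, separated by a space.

A=(0,0), D=(7.00,0)
B = A + 2.00·(cos299°, sin299°) = (0.9696, -1.7492)
|BD| = 6.2790
circle(B,5.00) ∩ circle(D,3.00): a=4.4136, h=2.3495
  candidates: C₊=(4.5539,1.7369) cross=14.753; C₋=(5.8630,-2.7762) cross=-14.753
  mode + wants cross > 0 → take C=(4.5539,1.7369) (cross=14.753)
ex = (C−B)/|BC| = (0.7169,0.6972); ey = (-0.6972,0.7169)
P = B + -0.88·ex + -3.06·ey = (2.4723,-4.5564)

2.47 -4.56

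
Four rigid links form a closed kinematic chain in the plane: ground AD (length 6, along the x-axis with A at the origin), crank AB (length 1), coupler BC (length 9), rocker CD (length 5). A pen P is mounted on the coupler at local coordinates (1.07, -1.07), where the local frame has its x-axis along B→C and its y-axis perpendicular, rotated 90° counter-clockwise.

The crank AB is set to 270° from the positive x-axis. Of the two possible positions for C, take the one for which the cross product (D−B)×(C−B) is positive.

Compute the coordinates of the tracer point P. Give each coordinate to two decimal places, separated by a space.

A=(0,0), D=(6.00,0)
B = A + 1.00·(cos270°, sin270°) = (-0.0000, -1.0000)
|BD| = 6.0828
circle(B,9.00) ∩ circle(D,5.00): a=7.6446, h=4.7498
  candidates: C₊=(6.7597,4.9420) cross=28.892; C₋=(8.3214,-4.4284) cross=-28.892
  mode + wants cross > 0 → take C=(6.7597,4.9420) (cross=28.892)
ex = (C−B)/|BC| = (0.7511,0.6602); ey = (-0.6602,0.7511)
P = B + 1.07·ex + -1.07·ey = (1.5101,-1.0972)

1.51 -1.10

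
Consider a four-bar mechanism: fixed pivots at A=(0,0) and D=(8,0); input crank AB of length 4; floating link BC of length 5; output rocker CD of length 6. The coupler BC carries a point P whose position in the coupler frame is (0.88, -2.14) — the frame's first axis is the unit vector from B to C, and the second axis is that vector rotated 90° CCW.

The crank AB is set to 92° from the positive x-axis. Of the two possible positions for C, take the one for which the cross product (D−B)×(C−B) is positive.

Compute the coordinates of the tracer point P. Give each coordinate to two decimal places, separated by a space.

A=(0,0), D=(8.00,0)
B = A + 4.00·(cos92°, sin92°) = (-0.1396, 3.9976)
|BD| = 9.0683
circle(B,5.00) ∩ circle(D,6.00): a=3.9276, h=3.0941
  candidates: C₊=(4.7498,5.0434) cross=28.059; C₋=(2.0218,-0.5111) cross=-28.059
  mode + wants cross > 0 → take C=(4.7498,5.0434) (cross=28.059)
ex = (C−B)/|BC| = (0.9779,0.2092); ey = (-0.2092,0.9779)
P = B + 0.88·ex + -2.14·ey = (1.1686,2.0890)

1.17 2.09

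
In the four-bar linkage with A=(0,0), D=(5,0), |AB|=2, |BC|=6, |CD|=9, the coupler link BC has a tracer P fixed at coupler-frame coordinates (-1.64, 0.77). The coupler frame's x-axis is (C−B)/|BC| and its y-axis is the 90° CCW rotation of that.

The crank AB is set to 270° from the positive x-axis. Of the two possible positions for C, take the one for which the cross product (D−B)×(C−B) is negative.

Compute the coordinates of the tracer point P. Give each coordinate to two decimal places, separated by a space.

A=(0,0), D=(5.00,0)
B = A + 2.00·(cos270°, sin270°) = (-0.0000, -2.0000)
|BD| = 5.3852
circle(B,6.00) ∩ circle(D,9.00): a=-1.4856, h=5.8132
  candidates: C₊=(-3.5383,2.8457) cross=31.305; C₋=(0.7797,-7.9491) cross=-31.305
  mode - wants cross < 0 → take C=(0.7797,-7.9491) (cross=-31.305)
ex = (C−B)/|BC| = (0.1299,-0.9915); ey = (0.9915,0.1299)
P = B + -1.64·ex + 0.77·ey = (0.5504,-0.2738)

0.55 -0.27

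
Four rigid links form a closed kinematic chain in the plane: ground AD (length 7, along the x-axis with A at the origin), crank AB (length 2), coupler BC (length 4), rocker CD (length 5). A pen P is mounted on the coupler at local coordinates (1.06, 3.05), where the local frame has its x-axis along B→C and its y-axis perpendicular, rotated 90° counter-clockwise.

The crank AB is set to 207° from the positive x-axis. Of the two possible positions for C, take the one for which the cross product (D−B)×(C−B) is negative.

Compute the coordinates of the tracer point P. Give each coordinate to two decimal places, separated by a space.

A=(0,0), D=(7.00,0)
B = A + 2.00·(cos207°, sin207°) = (-1.7820, -0.9080)
|BD| = 8.8288
circle(B,4.00) ∩ circle(D,5.00): a=3.9047, h=0.8679
  candidates: C₊=(2.0127,0.3568) cross=7.662; C₋=(2.1913,-1.3697) cross=-7.662
  mode - wants cross < 0 → take C=(2.1913,-1.3697) (cross=-7.662)
ex = (C−B)/|BC| = (0.9933,-0.1154); ey = (0.1154,0.9933)
P = B + 1.06·ex + 3.05·ey = (-0.3771,1.9993)

-0.38 2.00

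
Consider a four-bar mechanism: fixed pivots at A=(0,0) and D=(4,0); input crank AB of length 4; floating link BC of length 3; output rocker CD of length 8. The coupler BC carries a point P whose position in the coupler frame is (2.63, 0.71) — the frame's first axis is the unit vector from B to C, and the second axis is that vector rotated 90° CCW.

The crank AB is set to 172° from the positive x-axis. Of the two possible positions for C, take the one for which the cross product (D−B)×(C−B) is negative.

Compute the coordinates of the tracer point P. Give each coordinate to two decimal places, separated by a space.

-2.96 -1.98

A=(0,0), D=(4.00,0)
B = A + 4.00·(cos172°, sin172°) = (-3.9611, 0.5567)
|BD| = 7.9805
circle(B,3.00) ∩ circle(D,8.00): a=0.5444, h=2.9502
  candidates: C₊=(-3.2122,3.4617) cross=23.544; C₋=(-3.6238,-2.4243) cross=-23.544
  mode - wants cross < 0 → take C=(-3.6238,-2.4243) (cross=-23.544)
ex = (C−B)/|BC| = (0.1124,-0.9937); ey = (0.9937,0.1124)
P = B + 2.63·ex + 0.71·ey = (-2.9599,-1.9768)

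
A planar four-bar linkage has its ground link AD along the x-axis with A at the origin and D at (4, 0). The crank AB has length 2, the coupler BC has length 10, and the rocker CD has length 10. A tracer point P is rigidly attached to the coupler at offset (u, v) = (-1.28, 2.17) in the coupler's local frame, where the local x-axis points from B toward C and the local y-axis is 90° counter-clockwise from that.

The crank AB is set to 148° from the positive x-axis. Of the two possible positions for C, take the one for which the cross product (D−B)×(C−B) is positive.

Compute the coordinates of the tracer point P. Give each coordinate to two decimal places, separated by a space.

-4.21 0.92

A=(0,0), D=(4.00,0)
B = A + 2.00·(cos148°, sin148°) = (-1.6961, 1.0598)
|BD| = 5.7939
circle(B,10.00) ∩ circle(D,10.00): a=2.8969, h=9.5712
  candidates: C₊=(2.9028,9.9396) cross=55.454; C₋=(-0.5989,-8.8798) cross=-55.454
  mode + wants cross > 0 → take C=(2.9028,9.9396) (cross=55.454)
ex = (C−B)/|BC| = (0.4599,0.8880); ey = (-0.8880,0.4599)
P = B + -1.28·ex + 2.17·ey = (-4.2117,0.9212)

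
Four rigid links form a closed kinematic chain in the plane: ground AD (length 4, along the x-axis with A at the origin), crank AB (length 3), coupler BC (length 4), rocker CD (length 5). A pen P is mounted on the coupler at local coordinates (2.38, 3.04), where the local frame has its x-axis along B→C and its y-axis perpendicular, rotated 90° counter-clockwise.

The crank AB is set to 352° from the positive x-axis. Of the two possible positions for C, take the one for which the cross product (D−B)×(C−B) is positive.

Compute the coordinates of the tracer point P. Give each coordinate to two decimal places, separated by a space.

A=(0,0), D=(4.00,0)
B = A + 3.00·(cos352°, sin352°) = (2.9708, -0.4175)
|BD| = 1.1107
circle(B,4.00) ∩ circle(D,5.00): a=-3.4963, h=1.9431
  candidates: C₊=(-0.9995,0.0688) cross=2.158; C₋=(0.4614,-3.5325) cross=-2.158
  mode + wants cross > 0 → take C=(-0.9995,0.0688) (cross=2.158)
ex = (C−B)/|BC| = (-0.9926,0.1216); ey = (-0.1216,-0.9926)
P = B + 2.38·ex + 3.04·ey = (0.2389,-3.1456)

0.24 -3.15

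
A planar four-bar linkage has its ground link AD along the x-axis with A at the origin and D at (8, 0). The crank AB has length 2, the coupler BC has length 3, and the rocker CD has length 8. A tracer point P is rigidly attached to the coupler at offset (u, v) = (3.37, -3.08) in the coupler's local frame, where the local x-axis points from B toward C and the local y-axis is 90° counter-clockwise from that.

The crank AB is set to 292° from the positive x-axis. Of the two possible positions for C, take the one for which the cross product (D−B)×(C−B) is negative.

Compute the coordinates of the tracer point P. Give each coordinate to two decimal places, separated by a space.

A=(0,0), D=(8.00,0)
B = A + 2.00·(cos292°, sin292°) = (0.7492, -1.8544)
|BD| = 7.4842
circle(B,3.00) ∩ circle(D,8.00): a=0.0676, h=2.9992
  candidates: C₊=(0.0716,1.0681) cross=22.447; C₋=(1.5579,-4.7433) cross=-22.447
  mode - wants cross < 0 → take C=(1.5579,-4.7433) (cross=-22.447)
ex = (C−B)/|BC| = (0.2696,-0.9630); ey = (0.9630,0.2696)
P = B + 3.37·ex + -3.08·ey = (-1.3084,-5.9299)

-1.31 -5.93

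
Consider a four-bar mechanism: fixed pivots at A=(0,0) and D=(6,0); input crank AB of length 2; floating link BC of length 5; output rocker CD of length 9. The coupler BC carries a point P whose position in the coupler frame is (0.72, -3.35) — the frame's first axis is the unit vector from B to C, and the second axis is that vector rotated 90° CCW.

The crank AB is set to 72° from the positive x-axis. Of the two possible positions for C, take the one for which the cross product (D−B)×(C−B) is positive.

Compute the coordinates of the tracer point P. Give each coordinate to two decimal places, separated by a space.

3.90 2.90

A=(0,0), D=(6.00,0)
B = A + 2.00·(cos72°, sin72°) = (0.6180, 1.9021)
|BD| = 5.7082
circle(B,5.00) ∩ circle(D,9.00): a=-2.0511, h=4.5599
  candidates: C₊=(0.2036,6.8849) cross=26.029; C₋=(-2.8353,-1.7137) cross=-26.029
  mode + wants cross > 0 → take C=(0.2036,6.8849) (cross=26.029)
ex = (C−B)/|BC| = (-0.0829,0.9966); ey = (-0.9966,-0.0829)
P = B + 0.72·ex + -3.35·ey = (3.8968,2.8973)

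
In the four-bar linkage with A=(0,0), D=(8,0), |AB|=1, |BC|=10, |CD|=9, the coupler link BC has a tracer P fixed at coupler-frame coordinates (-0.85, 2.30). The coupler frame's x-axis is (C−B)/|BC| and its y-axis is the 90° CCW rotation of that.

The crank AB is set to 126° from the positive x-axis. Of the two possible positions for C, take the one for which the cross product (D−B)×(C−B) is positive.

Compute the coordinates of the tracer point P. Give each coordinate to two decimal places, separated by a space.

-2.92 1.56

A=(0,0), D=(8.00,0)
B = A + 1.00·(cos126°, sin126°) = (-0.5878, 0.8090)
|BD| = 8.6258
circle(B,10.00) ∩ circle(D,9.00): a=5.4143, h=8.4075
  candidates: C₊=(5.5911,8.6716) cross=72.521; C₋=(4.0141,-8.0692) cross=-72.521
  mode + wants cross > 0 → take C=(5.5911,8.6716) (cross=72.521)
ex = (C−B)/|BC| = (0.6179,0.7863); ey = (-0.7863,0.6179)
P = B + -0.85·ex + 2.30·ey = (-2.9214,1.5618)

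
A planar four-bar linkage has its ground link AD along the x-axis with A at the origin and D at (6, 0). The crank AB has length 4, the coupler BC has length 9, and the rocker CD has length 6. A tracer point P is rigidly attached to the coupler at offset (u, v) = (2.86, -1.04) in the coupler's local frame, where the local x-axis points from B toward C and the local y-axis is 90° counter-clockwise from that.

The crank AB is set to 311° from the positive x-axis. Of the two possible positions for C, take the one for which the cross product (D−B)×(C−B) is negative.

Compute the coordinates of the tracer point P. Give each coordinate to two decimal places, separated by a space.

5.57 -3.79

A=(0,0), D=(6.00,0)
B = A + 4.00·(cos311°, sin311°) = (2.6242, -3.0188)
|BD| = 4.5287
circle(B,9.00) ∩ circle(D,6.00): a=7.2327, h=5.3562
  candidates: C₊=(4.4451,5.7950) cross=24.257; C₋=(11.5860,-2.1901) cross=-24.257
  mode - wants cross < 0 → take C=(11.5860,-2.1901) (cross=-24.257)
ex = (C−B)/|BC| = (0.9958,0.0921); ey = (-0.0921,0.9958)
P = B + 2.86·ex + -1.04·ey = (5.5678,-3.7911)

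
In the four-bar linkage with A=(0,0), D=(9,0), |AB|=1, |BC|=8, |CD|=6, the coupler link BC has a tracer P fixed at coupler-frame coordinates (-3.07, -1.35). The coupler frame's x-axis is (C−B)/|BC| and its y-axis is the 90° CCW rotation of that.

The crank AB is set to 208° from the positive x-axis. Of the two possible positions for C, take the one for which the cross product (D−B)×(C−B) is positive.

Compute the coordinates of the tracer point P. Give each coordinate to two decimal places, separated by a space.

-2.36 -3.48

A=(0,0), D=(9.00,0)
B = A + 1.00·(cos208°, sin208°) = (-0.8829, -0.4695)
|BD| = 9.8941
circle(B,8.00) ∩ circle(D,6.00): a=6.3620, h=4.8502
  candidates: C₊=(5.2418,4.6772) cross=47.988; C₋=(5.7021,-5.0123) cross=-47.988
  mode + wants cross > 0 → take C=(5.2418,4.6772) (cross=47.988)
ex = (C−B)/|BC| = (0.7656,0.6433); ey = (-0.6433,0.7656)
P = B + -3.07·ex + -1.35·ey = (-2.3648,-3.4780)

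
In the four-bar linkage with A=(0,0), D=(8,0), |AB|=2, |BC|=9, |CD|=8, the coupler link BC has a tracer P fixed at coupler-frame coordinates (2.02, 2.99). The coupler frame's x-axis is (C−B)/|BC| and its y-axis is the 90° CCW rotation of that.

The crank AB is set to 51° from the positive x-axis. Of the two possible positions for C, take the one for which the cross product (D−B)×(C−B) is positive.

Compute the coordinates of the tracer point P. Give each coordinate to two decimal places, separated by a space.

0.53 5.09

A=(0,0), D=(8.00,0)
B = A + 2.00·(cos51°, sin51°) = (1.2586, 1.5543)
|BD| = 6.9182
circle(B,9.00) ∩ circle(D,8.00): a=4.6877, h=7.6828
  candidates: C₊=(7.5526,7.9875) cross=53.151; C₋=(4.1005,-6.9853) cross=-53.151
  mode + wants cross > 0 → take C=(7.5526,7.9875) (cross=53.151)
ex = (C−B)/|BC| = (0.6993,0.7148); ey = (-0.7148,0.6993)
P = B + 2.02·ex + 2.99·ey = (0.5340,5.0892)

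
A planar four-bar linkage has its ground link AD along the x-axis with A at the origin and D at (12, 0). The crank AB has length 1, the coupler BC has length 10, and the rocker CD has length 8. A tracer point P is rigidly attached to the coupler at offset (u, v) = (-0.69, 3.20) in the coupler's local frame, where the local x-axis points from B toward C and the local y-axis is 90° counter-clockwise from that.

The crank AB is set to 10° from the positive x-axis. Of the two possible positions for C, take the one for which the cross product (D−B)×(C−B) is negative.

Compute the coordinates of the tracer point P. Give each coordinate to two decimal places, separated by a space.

A=(0,0), D=(12.00,0)
B = A + 1.00·(cos10°, sin10°) = (0.9848, 0.1736)
|BD| = 11.0166
circle(B,10.00) ∩ circle(D,8.00): a=7.1422, h=6.9992
  candidates: C₊=(8.2364,7.0594) cross=77.107; C₋=(8.0158,-6.9373) cross=-77.107
  mode - wants cross < 0 → take C=(8.0158,-6.9373) (cross=-77.107)
ex = (C−B)/|BC| = (0.7031,-0.7111); ey = (0.7111,0.7031)
P = B + -0.69·ex + 3.20·ey = (2.7752,2.9142)

2.78 2.91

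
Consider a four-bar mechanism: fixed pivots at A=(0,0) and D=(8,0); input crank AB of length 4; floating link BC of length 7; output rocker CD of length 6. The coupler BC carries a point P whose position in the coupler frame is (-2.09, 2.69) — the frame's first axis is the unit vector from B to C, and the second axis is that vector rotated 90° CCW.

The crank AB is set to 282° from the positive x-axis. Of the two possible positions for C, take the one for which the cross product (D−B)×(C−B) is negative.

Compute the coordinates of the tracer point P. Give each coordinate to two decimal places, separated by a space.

A=(0,0), D=(8.00,0)
B = A + 4.00·(cos282°, sin282°) = (0.8316, -3.9126)
|BD| = 8.1666
circle(B,7.00) ∩ circle(D,6.00): a=4.8792, h=5.0193
  candidates: C₊=(2.7097,2.8308) cross=40.990; C₋=(7.5192,-5.9807) cross=-40.990
  mode - wants cross < 0 → take C=(7.5192,-5.9807) (cross=-40.990)
ex = (C−B)/|BC| = (0.9554,-0.2954); ey = (0.2954,0.9554)
P = B + -2.09·ex + 2.69·ey = (-0.3703,-0.7252)

-0.37 -0.73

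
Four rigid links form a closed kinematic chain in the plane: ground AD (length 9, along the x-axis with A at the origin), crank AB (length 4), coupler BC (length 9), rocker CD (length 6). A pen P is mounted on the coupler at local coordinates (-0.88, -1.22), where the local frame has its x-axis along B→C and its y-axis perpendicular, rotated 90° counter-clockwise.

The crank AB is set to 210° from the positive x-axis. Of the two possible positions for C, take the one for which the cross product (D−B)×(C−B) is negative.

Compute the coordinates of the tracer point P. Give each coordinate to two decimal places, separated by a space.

-4.66 -2.91

A=(0,0), D=(9.00,0)
B = A + 4.00·(cos210°, sin210°) = (-3.4641, -2.0000)
|BD| = 12.6235
circle(B,9.00) ∩ circle(D,6.00): a=8.0942, h=3.9351
  candidates: C₊=(3.9044,3.1677) cross=49.674; C₋=(5.1513,-4.6030) cross=-49.674
  mode - wants cross < 0 → take C=(5.1513,-4.6030) (cross=-49.674)
ex = (C−B)/|BC| = (0.9573,-0.2892); ey = (0.2892,0.9573)
P = B + -0.88·ex + -1.22·ey = (-4.6593,-2.9133)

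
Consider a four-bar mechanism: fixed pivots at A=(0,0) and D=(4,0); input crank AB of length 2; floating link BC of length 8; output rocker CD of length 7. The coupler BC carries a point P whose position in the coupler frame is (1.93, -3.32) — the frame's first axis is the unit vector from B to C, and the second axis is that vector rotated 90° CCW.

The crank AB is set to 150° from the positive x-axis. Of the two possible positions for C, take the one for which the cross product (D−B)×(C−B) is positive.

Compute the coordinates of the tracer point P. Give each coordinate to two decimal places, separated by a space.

A=(0,0), D=(4.00,0)
B = A + 2.00·(cos150°, sin150°) = (-1.7321, 1.0000)
|BD| = 5.8186
circle(B,8.00) ∩ circle(D,7.00): a=4.1983, h=6.8099
  candidates: C₊=(3.5741,6.9870) cross=39.624; C₋=(1.2334,-6.4301) cross=-39.624
  mode + wants cross > 0 → take C=(3.5741,6.9870) (cross=39.624)
ex = (C−B)/|BC| = (0.6633,0.7484); ey = (-0.7484,0.6633)
P = B + 1.93·ex + -3.32·ey = (2.0327,0.2423)

2.03 0.24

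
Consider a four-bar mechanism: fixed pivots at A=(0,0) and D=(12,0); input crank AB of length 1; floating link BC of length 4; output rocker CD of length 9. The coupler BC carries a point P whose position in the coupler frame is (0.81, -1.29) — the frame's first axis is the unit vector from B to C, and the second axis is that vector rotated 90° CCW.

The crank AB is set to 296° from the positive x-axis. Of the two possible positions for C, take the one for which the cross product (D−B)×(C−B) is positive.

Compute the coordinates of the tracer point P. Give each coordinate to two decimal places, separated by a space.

A=(0,0), D=(12.00,0)
B = A + 1.00·(cos296°, sin296°) = (0.4384, -0.8988)
|BD| = 11.5965
circle(B,4.00) ∩ circle(D,9.00): a=2.9957, h=2.6506
  candidates: C₊=(3.2196,1.9760) cross=30.738; C₋=(3.6305,-3.3093) cross=-30.738
  mode + wants cross > 0 → take C=(3.2196,1.9760) (cross=30.738)
ex = (C−B)/|BC| = (0.6953,0.7187); ey = (-0.7187,0.6953)
P = B + 0.81·ex + -1.29·ey = (1.9287,-1.2136)

1.93 -1.21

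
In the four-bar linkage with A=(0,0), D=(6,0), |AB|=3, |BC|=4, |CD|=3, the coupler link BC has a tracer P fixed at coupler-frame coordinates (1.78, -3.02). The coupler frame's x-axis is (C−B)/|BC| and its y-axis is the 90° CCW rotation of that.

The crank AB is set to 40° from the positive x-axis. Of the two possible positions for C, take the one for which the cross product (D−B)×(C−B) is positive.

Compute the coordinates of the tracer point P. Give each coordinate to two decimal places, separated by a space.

A=(0,0), D=(6.00,0)
B = A + 3.00·(cos40°, sin40°) = (2.2981, 1.9284)
|BD| = 4.1740
circle(B,4.00) ∩ circle(D,3.00): a=2.9255, h=2.7279
  candidates: C₊=(6.1530,2.9961) cross=11.386; C₋=(3.6325,-1.8425) cross=-11.386
  mode + wants cross > 0 → take C=(6.1530,2.9961) (cross=11.386)
ex = (C−B)/|BC| = (0.9637,0.2669); ey = (-0.2669,0.9637)
P = B + 1.78·ex + -3.02·ey = (4.8197,-0.5069)

4.82 -0.51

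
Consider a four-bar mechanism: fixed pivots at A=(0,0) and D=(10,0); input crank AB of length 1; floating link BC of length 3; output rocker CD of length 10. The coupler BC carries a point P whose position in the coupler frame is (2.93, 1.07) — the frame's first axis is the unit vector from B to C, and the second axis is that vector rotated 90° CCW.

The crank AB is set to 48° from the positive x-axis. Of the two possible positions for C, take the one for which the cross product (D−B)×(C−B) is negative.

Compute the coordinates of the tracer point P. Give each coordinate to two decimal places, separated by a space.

A=(0,0), D=(10.00,0)
B = A + 1.00·(cos48°, sin48°) = (0.6691, 0.7431)
|BD| = 9.3604
circle(B,3.00) ∩ circle(D,10.00): a=-0.1807, h=2.9946
  candidates: C₊=(0.7268,3.7426) cross=28.030; C₋=(0.2513,-2.2276) cross=-28.030
  mode - wants cross < 0 → take C=(0.2513,-2.2276) (cross=-28.030)
ex = (C−B)/|BC| = (-0.1393,-0.9903); ey = (0.9903,-0.1393)
P = B + 2.93·ex + 1.07·ey = (1.3206,-2.3073)

1.32 -2.31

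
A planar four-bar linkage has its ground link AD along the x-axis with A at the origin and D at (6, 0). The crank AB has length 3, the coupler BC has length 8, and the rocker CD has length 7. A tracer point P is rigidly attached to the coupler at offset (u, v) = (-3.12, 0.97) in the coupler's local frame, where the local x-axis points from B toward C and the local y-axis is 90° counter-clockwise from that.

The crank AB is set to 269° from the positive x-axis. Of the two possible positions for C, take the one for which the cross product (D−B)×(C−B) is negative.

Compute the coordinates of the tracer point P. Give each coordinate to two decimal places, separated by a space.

A=(0,0), D=(6.00,0)
B = A + 3.00·(cos269°, sin269°) = (-0.0524, -2.9995)
|BD| = 6.7549
circle(B,8.00) ∩ circle(D,7.00): a=4.4877, h=6.6227
  candidates: C₊=(1.0278,4.9272) cross=44.735; C₋=(6.9095,-6.9407) cross=-44.735
  mode - wants cross < 0 → take C=(6.9095,-6.9407) (cross=-44.735)
ex = (C−B)/|BC| = (0.8702,-0.4926); ey = (0.4926,0.8702)
P = B + -3.12·ex + 0.97·ey = (-2.2896,-0.6184)

-2.29 -0.62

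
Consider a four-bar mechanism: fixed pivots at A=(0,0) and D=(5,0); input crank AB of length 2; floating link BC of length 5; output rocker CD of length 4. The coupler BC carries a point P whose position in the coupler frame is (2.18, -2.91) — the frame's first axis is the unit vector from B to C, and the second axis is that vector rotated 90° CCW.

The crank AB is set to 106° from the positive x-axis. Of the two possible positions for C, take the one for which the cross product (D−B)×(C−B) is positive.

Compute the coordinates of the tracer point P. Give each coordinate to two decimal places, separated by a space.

A=(0,0), D=(5.00,0)
B = A + 2.00·(cos106°, sin106°) = (-0.5513, 1.9225)
|BD| = 5.8748
circle(B,5.00) ∩ circle(D,4.00): a=3.7034, h=3.3593
  candidates: C₊=(4.0475,3.8849) cross=19.735; C₋=(1.8488,-2.4638) cross=-19.735
  mode + wants cross > 0 → take C=(4.0475,3.8849) (cross=19.735)
ex = (C−B)/|BC| = (0.9198,0.3925); ey = (-0.3925,0.9198)
P = B + 2.18·ex + -2.91·ey = (2.5959,0.1016)

2.60 0.10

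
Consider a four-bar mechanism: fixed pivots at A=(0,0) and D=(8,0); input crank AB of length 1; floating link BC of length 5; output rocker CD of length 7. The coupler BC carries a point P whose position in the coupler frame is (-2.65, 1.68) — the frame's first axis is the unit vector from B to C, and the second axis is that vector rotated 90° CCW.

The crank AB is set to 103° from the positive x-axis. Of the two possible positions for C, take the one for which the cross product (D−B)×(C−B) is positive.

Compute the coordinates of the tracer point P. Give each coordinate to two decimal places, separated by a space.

A=(0,0), D=(8.00,0)
B = A + 1.00·(cos103°, sin103°) = (-0.2250, 0.9744)
|BD| = 8.2825
circle(B,5.00) ∩ circle(D,7.00): a=2.6924, h=4.2132
  candidates: C₊=(2.9444,4.8416) cross=34.896; C₋=(1.9531,-3.5263) cross=-34.896
  mode + wants cross > 0 → take C=(2.9444,4.8416) (cross=34.896)
ex = (C−B)/|BC| = (0.6339,0.7734); ey = (-0.7734,0.6339)
P = B + -2.65·ex + 1.68·ey = (-3.2041,-0.0103)

-3.20 -0.01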